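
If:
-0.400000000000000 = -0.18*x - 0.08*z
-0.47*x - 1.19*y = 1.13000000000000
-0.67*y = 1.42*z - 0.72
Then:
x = 1.66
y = -1.61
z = 1.26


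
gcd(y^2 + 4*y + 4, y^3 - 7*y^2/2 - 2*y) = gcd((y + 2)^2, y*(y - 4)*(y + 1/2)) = 1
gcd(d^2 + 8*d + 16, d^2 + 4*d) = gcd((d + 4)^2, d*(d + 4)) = d + 4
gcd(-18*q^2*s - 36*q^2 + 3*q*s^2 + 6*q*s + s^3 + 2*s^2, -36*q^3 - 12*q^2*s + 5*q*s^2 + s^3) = 18*q^2 - 3*q*s - s^2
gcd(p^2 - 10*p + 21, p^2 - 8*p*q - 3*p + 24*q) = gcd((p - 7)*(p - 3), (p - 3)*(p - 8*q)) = p - 3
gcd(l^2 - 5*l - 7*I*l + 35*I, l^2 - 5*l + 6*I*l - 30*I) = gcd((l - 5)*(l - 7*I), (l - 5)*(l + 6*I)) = l - 5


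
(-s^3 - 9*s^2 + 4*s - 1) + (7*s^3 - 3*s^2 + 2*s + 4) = 6*s^3 - 12*s^2 + 6*s + 3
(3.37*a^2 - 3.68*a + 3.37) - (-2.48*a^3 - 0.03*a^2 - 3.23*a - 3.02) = 2.48*a^3 + 3.4*a^2 - 0.45*a + 6.39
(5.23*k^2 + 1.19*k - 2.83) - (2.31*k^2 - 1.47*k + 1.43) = 2.92*k^2 + 2.66*k - 4.26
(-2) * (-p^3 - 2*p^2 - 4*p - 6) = 2*p^3 + 4*p^2 + 8*p + 12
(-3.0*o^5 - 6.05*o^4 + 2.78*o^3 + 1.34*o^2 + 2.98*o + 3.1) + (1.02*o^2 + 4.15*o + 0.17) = -3.0*o^5 - 6.05*o^4 + 2.78*o^3 + 2.36*o^2 + 7.13*o + 3.27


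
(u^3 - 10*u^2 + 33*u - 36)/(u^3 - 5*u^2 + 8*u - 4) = (u^3 - 10*u^2 + 33*u - 36)/(u^3 - 5*u^2 + 8*u - 4)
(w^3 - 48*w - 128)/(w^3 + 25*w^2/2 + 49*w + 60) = 2*(w^2 - 4*w - 32)/(2*w^2 + 17*w + 30)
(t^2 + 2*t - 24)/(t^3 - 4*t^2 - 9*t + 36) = (t + 6)/(t^2 - 9)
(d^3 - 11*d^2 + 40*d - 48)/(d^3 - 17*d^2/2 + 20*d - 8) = 2*(d - 3)/(2*d - 1)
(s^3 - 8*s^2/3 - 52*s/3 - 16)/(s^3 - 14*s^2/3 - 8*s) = (s + 2)/s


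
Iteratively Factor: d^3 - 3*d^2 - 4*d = (d - 4)*(d^2 + d) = d*(d - 4)*(d + 1)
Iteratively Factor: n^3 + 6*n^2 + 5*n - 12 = (n - 1)*(n^2 + 7*n + 12) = (n - 1)*(n + 3)*(n + 4)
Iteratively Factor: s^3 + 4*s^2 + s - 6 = (s - 1)*(s^2 + 5*s + 6) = (s - 1)*(s + 2)*(s + 3)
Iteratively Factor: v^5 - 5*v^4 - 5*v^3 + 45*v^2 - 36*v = (v - 1)*(v^4 - 4*v^3 - 9*v^2 + 36*v) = (v - 3)*(v - 1)*(v^3 - v^2 - 12*v) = (v - 4)*(v - 3)*(v - 1)*(v^2 + 3*v) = (v - 4)*(v - 3)*(v - 1)*(v + 3)*(v)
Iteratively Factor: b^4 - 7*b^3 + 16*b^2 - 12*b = (b - 3)*(b^3 - 4*b^2 + 4*b) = (b - 3)*(b - 2)*(b^2 - 2*b) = b*(b - 3)*(b - 2)*(b - 2)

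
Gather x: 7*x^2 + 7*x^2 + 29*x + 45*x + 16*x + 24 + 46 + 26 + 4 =14*x^2 + 90*x + 100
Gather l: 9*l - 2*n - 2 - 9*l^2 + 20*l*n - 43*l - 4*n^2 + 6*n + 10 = -9*l^2 + l*(20*n - 34) - 4*n^2 + 4*n + 8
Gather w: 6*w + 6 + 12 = 6*w + 18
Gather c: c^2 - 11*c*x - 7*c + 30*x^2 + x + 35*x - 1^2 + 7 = c^2 + c*(-11*x - 7) + 30*x^2 + 36*x + 6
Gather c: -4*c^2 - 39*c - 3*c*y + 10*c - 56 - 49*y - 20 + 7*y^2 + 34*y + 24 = -4*c^2 + c*(-3*y - 29) + 7*y^2 - 15*y - 52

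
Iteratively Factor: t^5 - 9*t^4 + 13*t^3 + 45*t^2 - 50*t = (t - 1)*(t^4 - 8*t^3 + 5*t^2 + 50*t) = (t - 1)*(t + 2)*(t^3 - 10*t^2 + 25*t) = (t - 5)*(t - 1)*(t + 2)*(t^2 - 5*t) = (t - 5)^2*(t - 1)*(t + 2)*(t)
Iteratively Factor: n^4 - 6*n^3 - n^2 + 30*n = (n - 5)*(n^3 - n^2 - 6*n) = (n - 5)*(n - 3)*(n^2 + 2*n) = (n - 5)*(n - 3)*(n + 2)*(n)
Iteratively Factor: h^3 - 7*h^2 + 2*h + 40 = (h + 2)*(h^2 - 9*h + 20) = (h - 4)*(h + 2)*(h - 5)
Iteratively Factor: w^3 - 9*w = (w - 3)*(w^2 + 3*w) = (w - 3)*(w + 3)*(w)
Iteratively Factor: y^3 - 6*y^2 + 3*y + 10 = (y - 2)*(y^2 - 4*y - 5) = (y - 2)*(y + 1)*(y - 5)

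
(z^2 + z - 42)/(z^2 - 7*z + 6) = (z + 7)/(z - 1)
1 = 1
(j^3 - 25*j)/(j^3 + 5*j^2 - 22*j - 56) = j*(j^2 - 25)/(j^3 + 5*j^2 - 22*j - 56)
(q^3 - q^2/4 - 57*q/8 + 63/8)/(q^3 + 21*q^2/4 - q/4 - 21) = (q - 3/2)/(q + 4)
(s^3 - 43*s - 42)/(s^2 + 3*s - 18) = (s^2 - 6*s - 7)/(s - 3)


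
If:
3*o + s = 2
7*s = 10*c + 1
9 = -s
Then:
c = -32/5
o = 11/3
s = -9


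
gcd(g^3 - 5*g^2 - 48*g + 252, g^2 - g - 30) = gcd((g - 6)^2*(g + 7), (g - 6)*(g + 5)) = g - 6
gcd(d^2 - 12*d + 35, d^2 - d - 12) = 1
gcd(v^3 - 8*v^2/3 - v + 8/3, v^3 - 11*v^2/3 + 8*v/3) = v^2 - 11*v/3 + 8/3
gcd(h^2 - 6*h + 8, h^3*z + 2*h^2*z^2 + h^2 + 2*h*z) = 1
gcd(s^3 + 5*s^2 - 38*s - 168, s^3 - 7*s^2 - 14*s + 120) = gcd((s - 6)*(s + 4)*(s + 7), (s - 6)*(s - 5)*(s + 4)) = s^2 - 2*s - 24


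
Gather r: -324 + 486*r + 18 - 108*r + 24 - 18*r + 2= 360*r - 280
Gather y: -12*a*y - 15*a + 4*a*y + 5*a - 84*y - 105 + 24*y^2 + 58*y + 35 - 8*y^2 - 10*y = -10*a + 16*y^2 + y*(-8*a - 36) - 70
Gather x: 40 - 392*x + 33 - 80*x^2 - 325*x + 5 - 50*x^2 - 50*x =-130*x^2 - 767*x + 78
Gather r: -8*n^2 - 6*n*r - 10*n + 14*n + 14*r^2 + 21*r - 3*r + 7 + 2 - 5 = -8*n^2 + 4*n + 14*r^2 + r*(18 - 6*n) + 4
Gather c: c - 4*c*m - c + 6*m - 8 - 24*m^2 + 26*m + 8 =-4*c*m - 24*m^2 + 32*m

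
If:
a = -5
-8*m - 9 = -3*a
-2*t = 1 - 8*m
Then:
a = -5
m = -3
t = -25/2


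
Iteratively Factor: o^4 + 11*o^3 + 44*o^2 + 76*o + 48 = (o + 4)*(o^3 + 7*o^2 + 16*o + 12) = (o + 2)*(o + 4)*(o^2 + 5*o + 6) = (o + 2)^2*(o + 4)*(o + 3)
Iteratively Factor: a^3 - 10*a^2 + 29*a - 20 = (a - 1)*(a^2 - 9*a + 20) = (a - 4)*(a - 1)*(a - 5)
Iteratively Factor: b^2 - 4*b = (b)*(b - 4)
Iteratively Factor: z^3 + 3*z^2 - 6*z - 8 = (z - 2)*(z^2 + 5*z + 4) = (z - 2)*(z + 4)*(z + 1)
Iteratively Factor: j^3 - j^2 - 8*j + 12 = (j + 3)*(j^2 - 4*j + 4) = (j - 2)*(j + 3)*(j - 2)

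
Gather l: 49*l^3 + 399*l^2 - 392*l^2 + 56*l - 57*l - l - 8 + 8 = 49*l^3 + 7*l^2 - 2*l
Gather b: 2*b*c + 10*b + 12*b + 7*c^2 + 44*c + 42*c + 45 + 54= b*(2*c + 22) + 7*c^2 + 86*c + 99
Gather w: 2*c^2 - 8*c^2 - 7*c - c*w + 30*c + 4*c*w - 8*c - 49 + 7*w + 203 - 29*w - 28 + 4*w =-6*c^2 + 15*c + w*(3*c - 18) + 126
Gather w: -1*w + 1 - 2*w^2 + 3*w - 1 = -2*w^2 + 2*w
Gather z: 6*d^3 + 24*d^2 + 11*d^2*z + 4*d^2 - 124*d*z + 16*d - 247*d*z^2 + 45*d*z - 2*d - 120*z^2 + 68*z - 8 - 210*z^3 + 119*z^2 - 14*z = 6*d^3 + 28*d^2 + 14*d - 210*z^3 + z^2*(-247*d - 1) + z*(11*d^2 - 79*d + 54) - 8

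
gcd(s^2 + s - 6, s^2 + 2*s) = 1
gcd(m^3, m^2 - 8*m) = m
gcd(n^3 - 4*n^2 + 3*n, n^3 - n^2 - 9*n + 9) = n^2 - 4*n + 3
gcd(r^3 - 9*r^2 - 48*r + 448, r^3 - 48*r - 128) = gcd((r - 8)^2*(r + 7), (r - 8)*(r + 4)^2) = r - 8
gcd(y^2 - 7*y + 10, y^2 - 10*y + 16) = y - 2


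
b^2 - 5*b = b*(b - 5)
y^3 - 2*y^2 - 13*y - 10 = (y - 5)*(y + 1)*(y + 2)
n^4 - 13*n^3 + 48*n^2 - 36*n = n*(n - 6)^2*(n - 1)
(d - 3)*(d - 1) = d^2 - 4*d + 3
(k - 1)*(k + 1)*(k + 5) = k^3 + 5*k^2 - k - 5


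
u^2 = u^2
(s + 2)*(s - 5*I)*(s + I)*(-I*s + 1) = -I*s^4 - 3*s^3 - 2*I*s^3 - 6*s^2 - 9*I*s^2 + 5*s - 18*I*s + 10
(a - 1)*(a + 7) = a^2 + 6*a - 7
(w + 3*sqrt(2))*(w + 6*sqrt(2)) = w^2 + 9*sqrt(2)*w + 36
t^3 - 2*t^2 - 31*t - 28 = (t - 7)*(t + 1)*(t + 4)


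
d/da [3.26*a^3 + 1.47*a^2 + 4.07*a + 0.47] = 9.78*a^2 + 2.94*a + 4.07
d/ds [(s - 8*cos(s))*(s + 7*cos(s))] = s*sin(s) + 2*s + 56*sin(2*s) - cos(s)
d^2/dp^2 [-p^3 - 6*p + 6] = -6*p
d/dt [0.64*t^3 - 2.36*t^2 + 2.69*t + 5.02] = 1.92*t^2 - 4.72*t + 2.69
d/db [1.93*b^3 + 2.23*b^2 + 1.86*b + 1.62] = 5.79*b^2 + 4.46*b + 1.86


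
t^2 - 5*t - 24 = (t - 8)*(t + 3)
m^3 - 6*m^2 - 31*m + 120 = (m - 8)*(m - 3)*(m + 5)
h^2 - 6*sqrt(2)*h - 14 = (h - 7*sqrt(2))*(h + sqrt(2))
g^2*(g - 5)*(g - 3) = g^4 - 8*g^3 + 15*g^2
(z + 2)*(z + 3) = z^2 + 5*z + 6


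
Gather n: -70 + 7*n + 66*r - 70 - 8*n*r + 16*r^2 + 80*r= n*(7 - 8*r) + 16*r^2 + 146*r - 140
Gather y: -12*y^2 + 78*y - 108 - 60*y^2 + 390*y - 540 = -72*y^2 + 468*y - 648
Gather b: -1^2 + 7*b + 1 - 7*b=0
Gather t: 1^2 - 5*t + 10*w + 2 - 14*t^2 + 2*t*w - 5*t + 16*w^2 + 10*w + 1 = -14*t^2 + t*(2*w - 10) + 16*w^2 + 20*w + 4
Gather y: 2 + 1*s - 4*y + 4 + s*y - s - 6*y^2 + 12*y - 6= -6*y^2 + y*(s + 8)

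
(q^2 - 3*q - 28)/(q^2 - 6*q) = (q^2 - 3*q - 28)/(q*(q - 6))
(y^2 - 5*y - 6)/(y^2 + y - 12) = (y^2 - 5*y - 6)/(y^2 + y - 12)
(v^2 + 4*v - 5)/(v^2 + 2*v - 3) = (v + 5)/(v + 3)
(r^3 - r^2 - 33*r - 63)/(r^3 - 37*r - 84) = (r + 3)/(r + 4)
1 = 1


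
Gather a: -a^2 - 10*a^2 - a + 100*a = -11*a^2 + 99*a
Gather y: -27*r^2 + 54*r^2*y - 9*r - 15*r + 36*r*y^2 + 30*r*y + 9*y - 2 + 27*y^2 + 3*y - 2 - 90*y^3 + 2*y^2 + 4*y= -27*r^2 - 24*r - 90*y^3 + y^2*(36*r + 29) + y*(54*r^2 + 30*r + 16) - 4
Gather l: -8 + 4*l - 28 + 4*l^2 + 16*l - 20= 4*l^2 + 20*l - 56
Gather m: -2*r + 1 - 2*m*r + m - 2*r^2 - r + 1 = m*(1 - 2*r) - 2*r^2 - 3*r + 2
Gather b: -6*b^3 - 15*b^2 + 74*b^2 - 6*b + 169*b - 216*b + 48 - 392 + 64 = -6*b^3 + 59*b^2 - 53*b - 280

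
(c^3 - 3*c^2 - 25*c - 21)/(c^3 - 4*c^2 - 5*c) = (c^2 - 4*c - 21)/(c*(c - 5))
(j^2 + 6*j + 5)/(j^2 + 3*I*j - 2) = (j^2 + 6*j + 5)/(j^2 + 3*I*j - 2)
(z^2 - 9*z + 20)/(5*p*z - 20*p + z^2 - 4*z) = (z - 5)/(5*p + z)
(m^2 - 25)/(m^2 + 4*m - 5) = (m - 5)/(m - 1)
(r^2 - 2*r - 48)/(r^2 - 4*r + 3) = (r^2 - 2*r - 48)/(r^2 - 4*r + 3)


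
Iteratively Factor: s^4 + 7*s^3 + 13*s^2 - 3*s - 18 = (s + 3)*(s^3 + 4*s^2 + s - 6) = (s + 3)^2*(s^2 + s - 2) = (s - 1)*(s + 3)^2*(s + 2)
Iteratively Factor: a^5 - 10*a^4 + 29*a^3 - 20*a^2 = (a)*(a^4 - 10*a^3 + 29*a^2 - 20*a) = a*(a - 5)*(a^3 - 5*a^2 + 4*a) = a^2*(a - 5)*(a^2 - 5*a + 4) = a^2*(a - 5)*(a - 4)*(a - 1)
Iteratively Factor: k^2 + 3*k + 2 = (k + 1)*(k + 2)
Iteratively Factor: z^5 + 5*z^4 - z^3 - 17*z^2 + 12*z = (z - 1)*(z^4 + 6*z^3 + 5*z^2 - 12*z) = (z - 1)^2*(z^3 + 7*z^2 + 12*z) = (z - 1)^2*(z + 4)*(z^2 + 3*z) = (z - 1)^2*(z + 3)*(z + 4)*(z)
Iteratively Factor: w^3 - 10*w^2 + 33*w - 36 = (w - 3)*(w^2 - 7*w + 12) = (w - 4)*(w - 3)*(w - 3)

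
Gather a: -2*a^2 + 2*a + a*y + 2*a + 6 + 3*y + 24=-2*a^2 + a*(y + 4) + 3*y + 30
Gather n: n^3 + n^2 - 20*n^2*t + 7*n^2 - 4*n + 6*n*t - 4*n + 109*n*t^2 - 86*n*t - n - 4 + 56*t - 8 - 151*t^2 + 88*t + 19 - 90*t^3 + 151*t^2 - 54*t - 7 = n^3 + n^2*(8 - 20*t) + n*(109*t^2 - 80*t - 9) - 90*t^3 + 90*t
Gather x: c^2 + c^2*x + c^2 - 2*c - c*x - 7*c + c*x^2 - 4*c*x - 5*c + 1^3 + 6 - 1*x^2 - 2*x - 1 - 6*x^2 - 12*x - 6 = 2*c^2 - 14*c + x^2*(c - 7) + x*(c^2 - 5*c - 14)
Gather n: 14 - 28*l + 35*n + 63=-28*l + 35*n + 77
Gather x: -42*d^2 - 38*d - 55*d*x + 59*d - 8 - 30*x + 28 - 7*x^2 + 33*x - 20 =-42*d^2 + 21*d - 7*x^2 + x*(3 - 55*d)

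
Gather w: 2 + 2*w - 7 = 2*w - 5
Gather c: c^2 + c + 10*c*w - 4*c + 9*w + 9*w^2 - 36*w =c^2 + c*(10*w - 3) + 9*w^2 - 27*w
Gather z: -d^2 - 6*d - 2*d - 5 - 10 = -d^2 - 8*d - 15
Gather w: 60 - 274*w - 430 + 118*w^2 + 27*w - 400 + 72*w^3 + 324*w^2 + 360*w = 72*w^3 + 442*w^2 + 113*w - 770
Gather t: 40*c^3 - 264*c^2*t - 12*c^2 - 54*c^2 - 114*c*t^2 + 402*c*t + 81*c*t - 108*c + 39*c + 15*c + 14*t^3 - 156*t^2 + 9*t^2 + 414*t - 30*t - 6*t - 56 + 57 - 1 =40*c^3 - 66*c^2 - 54*c + 14*t^3 + t^2*(-114*c - 147) + t*(-264*c^2 + 483*c + 378)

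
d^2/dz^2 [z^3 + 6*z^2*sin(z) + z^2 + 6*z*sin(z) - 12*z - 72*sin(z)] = -6*z^2*sin(z) - 6*z*sin(z) + 24*z*cos(z) + 6*z + 84*sin(z) + 12*cos(z) + 2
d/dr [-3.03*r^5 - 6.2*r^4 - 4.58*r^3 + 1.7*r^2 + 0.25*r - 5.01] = -15.15*r^4 - 24.8*r^3 - 13.74*r^2 + 3.4*r + 0.25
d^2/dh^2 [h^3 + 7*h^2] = 6*h + 14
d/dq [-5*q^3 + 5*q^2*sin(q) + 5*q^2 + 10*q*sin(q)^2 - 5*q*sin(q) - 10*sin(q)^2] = 5*q^2*cos(q) - 15*q^2 + 10*q*sin(q) + 10*q*sin(2*q) - 5*q*cos(q) + 10*q - 5*sin(q) - 10*sin(2*q) - 5*cos(2*q) + 5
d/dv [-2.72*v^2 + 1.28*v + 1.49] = 1.28 - 5.44*v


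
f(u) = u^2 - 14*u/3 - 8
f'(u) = 2*u - 14/3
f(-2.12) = 6.39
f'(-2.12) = -8.91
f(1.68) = -13.02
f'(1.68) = -1.31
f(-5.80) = 52.71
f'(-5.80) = -16.27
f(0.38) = -9.63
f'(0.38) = -3.91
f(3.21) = -12.68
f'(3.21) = 1.75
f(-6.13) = 58.18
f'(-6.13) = -16.93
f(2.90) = -13.12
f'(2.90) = 1.13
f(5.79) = -1.50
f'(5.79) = 6.91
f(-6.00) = 56.00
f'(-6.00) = -16.67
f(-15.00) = 287.00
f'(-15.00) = -34.67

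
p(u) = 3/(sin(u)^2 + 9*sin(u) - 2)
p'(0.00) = -6.75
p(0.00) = -1.50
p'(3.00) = 54.69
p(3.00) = -4.23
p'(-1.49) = -0.02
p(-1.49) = -0.30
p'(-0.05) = -4.45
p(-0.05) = -1.23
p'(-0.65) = -0.37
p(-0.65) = -0.42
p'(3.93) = 0.26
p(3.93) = -0.38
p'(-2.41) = 0.30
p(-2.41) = -0.40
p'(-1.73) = 0.03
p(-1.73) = -0.30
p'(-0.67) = -0.35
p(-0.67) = -0.42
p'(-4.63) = 0.04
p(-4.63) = 0.38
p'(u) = 3*(-2*sin(u)*cos(u) - 9*cos(u))/(sin(u)^2 + 9*sin(u) - 2)^2 = -3*(2*sin(u) + 9)*cos(u)/(sin(u)^2 + 9*sin(u) - 2)^2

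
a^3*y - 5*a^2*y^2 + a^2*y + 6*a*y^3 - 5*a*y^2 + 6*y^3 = (a - 3*y)*(a - 2*y)*(a*y + y)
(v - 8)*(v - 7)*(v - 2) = v^3 - 17*v^2 + 86*v - 112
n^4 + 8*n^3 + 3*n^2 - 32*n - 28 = (n - 2)*(n + 1)*(n + 2)*(n + 7)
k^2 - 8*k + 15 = (k - 5)*(k - 3)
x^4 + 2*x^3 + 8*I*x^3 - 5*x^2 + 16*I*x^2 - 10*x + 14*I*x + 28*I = (x + 2)*(x - I)*(x + 2*I)*(x + 7*I)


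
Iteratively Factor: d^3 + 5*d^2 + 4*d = (d + 4)*(d^2 + d) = d*(d + 4)*(d + 1)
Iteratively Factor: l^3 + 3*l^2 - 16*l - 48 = (l + 4)*(l^2 - l - 12) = (l - 4)*(l + 4)*(l + 3)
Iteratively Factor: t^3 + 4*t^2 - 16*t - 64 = (t - 4)*(t^2 + 8*t + 16) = (t - 4)*(t + 4)*(t + 4)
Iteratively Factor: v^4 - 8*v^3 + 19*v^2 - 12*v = (v - 3)*(v^3 - 5*v^2 + 4*v) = (v - 4)*(v - 3)*(v^2 - v) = v*(v - 4)*(v - 3)*(v - 1)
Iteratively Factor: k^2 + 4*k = (k + 4)*(k)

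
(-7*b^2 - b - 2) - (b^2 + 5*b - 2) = -8*b^2 - 6*b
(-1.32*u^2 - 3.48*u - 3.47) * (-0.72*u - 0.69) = 0.9504*u^3 + 3.4164*u^2 + 4.8996*u + 2.3943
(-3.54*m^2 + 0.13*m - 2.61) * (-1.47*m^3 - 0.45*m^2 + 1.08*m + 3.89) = 5.2038*m^5 + 1.4019*m^4 - 0.0450000000000008*m^3 - 12.4557*m^2 - 2.3131*m - 10.1529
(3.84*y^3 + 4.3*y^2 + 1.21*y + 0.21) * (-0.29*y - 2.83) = -1.1136*y^4 - 12.1142*y^3 - 12.5199*y^2 - 3.4852*y - 0.5943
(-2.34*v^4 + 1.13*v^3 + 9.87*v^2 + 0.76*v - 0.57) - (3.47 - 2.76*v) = -2.34*v^4 + 1.13*v^3 + 9.87*v^2 + 3.52*v - 4.04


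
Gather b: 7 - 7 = 0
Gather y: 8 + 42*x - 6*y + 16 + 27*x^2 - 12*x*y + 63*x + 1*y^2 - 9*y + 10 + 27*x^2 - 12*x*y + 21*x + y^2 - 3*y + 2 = 54*x^2 + 126*x + 2*y^2 + y*(-24*x - 18) + 36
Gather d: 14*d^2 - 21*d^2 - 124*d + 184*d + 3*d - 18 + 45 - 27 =-7*d^2 + 63*d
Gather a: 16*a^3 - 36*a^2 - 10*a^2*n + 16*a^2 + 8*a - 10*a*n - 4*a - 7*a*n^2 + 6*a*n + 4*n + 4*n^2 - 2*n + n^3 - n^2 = 16*a^3 + a^2*(-10*n - 20) + a*(-7*n^2 - 4*n + 4) + n^3 + 3*n^2 + 2*n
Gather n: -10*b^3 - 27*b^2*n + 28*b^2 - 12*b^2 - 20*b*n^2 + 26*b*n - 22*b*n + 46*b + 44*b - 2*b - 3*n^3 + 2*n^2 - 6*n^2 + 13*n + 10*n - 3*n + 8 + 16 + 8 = -10*b^3 + 16*b^2 + 88*b - 3*n^3 + n^2*(-20*b - 4) + n*(-27*b^2 + 4*b + 20) + 32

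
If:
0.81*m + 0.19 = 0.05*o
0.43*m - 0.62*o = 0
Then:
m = -0.25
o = -0.17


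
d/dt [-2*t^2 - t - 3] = -4*t - 1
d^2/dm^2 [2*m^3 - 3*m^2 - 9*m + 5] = 12*m - 6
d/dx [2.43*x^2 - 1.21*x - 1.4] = 4.86*x - 1.21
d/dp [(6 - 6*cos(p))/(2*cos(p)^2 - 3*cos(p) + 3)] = 12*(2 - cos(p))*sin(p)*cos(p)/(3*cos(p) - cos(2*p) - 4)^2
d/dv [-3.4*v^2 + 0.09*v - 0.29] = 0.09 - 6.8*v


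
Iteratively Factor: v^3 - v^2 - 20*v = (v - 5)*(v^2 + 4*v) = (v - 5)*(v + 4)*(v)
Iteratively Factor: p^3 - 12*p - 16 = (p - 4)*(p^2 + 4*p + 4) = (p - 4)*(p + 2)*(p + 2)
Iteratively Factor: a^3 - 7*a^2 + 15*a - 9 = (a - 3)*(a^2 - 4*a + 3) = (a - 3)^2*(a - 1)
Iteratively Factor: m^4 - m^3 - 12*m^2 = (m)*(m^3 - m^2 - 12*m) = m*(m + 3)*(m^2 - 4*m) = m^2*(m + 3)*(m - 4)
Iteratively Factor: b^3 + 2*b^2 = (b + 2)*(b^2) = b*(b + 2)*(b)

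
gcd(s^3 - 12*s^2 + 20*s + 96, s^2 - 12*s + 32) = s - 8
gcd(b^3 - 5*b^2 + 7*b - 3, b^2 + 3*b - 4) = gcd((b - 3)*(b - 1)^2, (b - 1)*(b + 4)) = b - 1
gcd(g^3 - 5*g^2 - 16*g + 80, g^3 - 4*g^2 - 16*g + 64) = g^2 - 16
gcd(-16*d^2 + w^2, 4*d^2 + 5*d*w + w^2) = 4*d + w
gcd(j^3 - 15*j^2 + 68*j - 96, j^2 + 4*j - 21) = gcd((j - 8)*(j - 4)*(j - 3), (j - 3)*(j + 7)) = j - 3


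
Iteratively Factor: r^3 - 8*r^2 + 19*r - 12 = (r - 1)*(r^2 - 7*r + 12) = (r - 4)*(r - 1)*(r - 3)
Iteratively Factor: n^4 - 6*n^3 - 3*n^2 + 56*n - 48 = (n - 4)*(n^3 - 2*n^2 - 11*n + 12) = (n - 4)*(n - 1)*(n^2 - n - 12) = (n - 4)*(n - 1)*(n + 3)*(n - 4)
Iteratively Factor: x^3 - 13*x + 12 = (x - 3)*(x^2 + 3*x - 4) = (x - 3)*(x - 1)*(x + 4)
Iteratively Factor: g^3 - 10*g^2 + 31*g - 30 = (g - 5)*(g^2 - 5*g + 6) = (g - 5)*(g - 2)*(g - 3)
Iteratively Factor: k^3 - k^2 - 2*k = (k - 2)*(k^2 + k) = (k - 2)*(k + 1)*(k)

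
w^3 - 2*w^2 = w^2*(w - 2)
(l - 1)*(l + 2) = l^2 + l - 2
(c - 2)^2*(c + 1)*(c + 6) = c^4 + 3*c^3 - 18*c^2 + 4*c + 24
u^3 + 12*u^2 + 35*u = u*(u + 5)*(u + 7)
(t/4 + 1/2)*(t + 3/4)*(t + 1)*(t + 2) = t^4/4 + 23*t^3/16 + 47*t^2/16 + 5*t/2 + 3/4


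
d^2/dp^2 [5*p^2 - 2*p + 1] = 10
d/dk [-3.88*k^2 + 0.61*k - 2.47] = 0.61 - 7.76*k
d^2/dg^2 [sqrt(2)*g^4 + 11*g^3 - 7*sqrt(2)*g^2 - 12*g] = 12*sqrt(2)*g^2 + 66*g - 14*sqrt(2)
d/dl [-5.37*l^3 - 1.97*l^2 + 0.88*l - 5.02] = -16.11*l^2 - 3.94*l + 0.88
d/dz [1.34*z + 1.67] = 1.34000000000000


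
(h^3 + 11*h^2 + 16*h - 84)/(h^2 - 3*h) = (h^3 + 11*h^2 + 16*h - 84)/(h*(h - 3))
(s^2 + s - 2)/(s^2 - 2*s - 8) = (s - 1)/(s - 4)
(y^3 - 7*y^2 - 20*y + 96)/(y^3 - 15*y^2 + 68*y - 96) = (y + 4)/(y - 4)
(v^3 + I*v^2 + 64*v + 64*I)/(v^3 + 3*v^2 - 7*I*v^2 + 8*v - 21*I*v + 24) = (v + 8*I)/(v + 3)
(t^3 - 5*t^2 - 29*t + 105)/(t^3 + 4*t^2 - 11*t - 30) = (t - 7)/(t + 2)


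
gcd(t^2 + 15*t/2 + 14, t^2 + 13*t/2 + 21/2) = t + 7/2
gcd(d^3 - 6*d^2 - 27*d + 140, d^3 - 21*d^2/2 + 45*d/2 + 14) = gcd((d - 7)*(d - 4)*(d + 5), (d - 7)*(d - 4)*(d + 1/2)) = d^2 - 11*d + 28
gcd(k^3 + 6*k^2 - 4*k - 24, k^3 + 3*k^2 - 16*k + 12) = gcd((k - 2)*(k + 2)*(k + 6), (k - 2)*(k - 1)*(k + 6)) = k^2 + 4*k - 12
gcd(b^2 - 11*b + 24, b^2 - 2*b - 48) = b - 8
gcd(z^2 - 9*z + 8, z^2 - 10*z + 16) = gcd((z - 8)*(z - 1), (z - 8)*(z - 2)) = z - 8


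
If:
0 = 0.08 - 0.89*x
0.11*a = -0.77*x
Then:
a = -0.63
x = 0.09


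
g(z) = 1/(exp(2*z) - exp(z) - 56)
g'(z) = (-2*exp(2*z) + exp(z))/(exp(2*z) - exp(z) - 56)^2 = (1 - 2*exp(z))*exp(z)/(-exp(2*z) + exp(z) + 56)^2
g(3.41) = 0.00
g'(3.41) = -0.00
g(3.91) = 0.00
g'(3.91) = -0.00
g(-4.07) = -0.02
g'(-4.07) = 0.00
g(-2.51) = -0.02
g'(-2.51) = 0.00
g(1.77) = -0.04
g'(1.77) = -0.08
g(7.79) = 0.00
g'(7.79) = -0.00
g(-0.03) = -0.02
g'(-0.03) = -0.00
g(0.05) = -0.02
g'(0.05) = -0.00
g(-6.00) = -0.02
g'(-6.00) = 0.00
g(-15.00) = -0.02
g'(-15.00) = 0.00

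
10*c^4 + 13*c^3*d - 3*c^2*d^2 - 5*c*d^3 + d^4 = (-5*c + d)*(-2*c + d)*(c + d)^2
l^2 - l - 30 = (l - 6)*(l + 5)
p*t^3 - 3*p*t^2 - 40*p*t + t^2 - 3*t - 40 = (t - 8)*(t + 5)*(p*t + 1)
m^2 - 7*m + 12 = (m - 4)*(m - 3)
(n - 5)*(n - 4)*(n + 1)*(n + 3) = n^4 - 5*n^3 - 13*n^2 + 53*n + 60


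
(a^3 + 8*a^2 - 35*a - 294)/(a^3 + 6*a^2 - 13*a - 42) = (a^2 + a - 42)/(a^2 - a - 6)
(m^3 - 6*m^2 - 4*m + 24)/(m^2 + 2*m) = m - 8 + 12/m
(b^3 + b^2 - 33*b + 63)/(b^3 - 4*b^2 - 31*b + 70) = (b^3 + b^2 - 33*b + 63)/(b^3 - 4*b^2 - 31*b + 70)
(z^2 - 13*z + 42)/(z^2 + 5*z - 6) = (z^2 - 13*z + 42)/(z^2 + 5*z - 6)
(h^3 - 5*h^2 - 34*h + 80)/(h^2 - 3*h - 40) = h - 2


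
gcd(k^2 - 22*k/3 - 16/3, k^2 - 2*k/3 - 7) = 1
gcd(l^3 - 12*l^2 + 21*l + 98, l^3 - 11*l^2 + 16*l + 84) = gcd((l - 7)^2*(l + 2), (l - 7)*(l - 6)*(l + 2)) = l^2 - 5*l - 14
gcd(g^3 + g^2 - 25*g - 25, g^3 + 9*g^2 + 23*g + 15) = g^2 + 6*g + 5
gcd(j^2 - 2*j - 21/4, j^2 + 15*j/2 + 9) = j + 3/2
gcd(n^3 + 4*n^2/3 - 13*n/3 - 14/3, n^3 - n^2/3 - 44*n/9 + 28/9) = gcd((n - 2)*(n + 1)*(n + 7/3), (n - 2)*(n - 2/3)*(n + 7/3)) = n^2 + n/3 - 14/3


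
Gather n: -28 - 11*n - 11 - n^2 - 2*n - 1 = -n^2 - 13*n - 40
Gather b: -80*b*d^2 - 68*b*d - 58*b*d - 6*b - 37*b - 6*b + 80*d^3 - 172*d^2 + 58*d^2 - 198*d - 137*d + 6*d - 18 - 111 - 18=b*(-80*d^2 - 126*d - 49) + 80*d^3 - 114*d^2 - 329*d - 147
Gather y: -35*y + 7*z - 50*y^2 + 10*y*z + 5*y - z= -50*y^2 + y*(10*z - 30) + 6*z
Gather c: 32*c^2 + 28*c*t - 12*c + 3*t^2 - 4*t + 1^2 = 32*c^2 + c*(28*t - 12) + 3*t^2 - 4*t + 1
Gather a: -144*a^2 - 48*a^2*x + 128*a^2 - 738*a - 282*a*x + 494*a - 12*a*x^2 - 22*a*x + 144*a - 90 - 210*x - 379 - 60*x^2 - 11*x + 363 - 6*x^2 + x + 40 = a^2*(-48*x - 16) + a*(-12*x^2 - 304*x - 100) - 66*x^2 - 220*x - 66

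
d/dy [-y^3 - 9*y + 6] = -3*y^2 - 9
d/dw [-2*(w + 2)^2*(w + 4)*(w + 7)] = -8*w^3 - 90*w^2 - 304*w - 312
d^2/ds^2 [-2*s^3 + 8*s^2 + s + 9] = 16 - 12*s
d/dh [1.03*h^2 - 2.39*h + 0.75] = 2.06*h - 2.39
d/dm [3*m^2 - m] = 6*m - 1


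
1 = 1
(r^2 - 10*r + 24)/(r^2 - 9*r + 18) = (r - 4)/(r - 3)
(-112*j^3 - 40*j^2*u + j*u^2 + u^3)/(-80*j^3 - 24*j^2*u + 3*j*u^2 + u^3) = (-7*j + u)/(-5*j + u)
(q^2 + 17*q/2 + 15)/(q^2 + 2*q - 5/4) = 2*(q + 6)/(2*q - 1)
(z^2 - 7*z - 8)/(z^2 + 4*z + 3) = (z - 8)/(z + 3)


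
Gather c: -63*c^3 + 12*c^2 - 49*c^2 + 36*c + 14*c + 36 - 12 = -63*c^3 - 37*c^2 + 50*c + 24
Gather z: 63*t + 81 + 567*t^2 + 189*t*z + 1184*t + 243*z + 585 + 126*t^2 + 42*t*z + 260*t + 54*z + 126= 693*t^2 + 1507*t + z*(231*t + 297) + 792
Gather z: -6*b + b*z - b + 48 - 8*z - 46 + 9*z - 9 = -7*b + z*(b + 1) - 7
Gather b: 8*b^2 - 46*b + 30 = 8*b^2 - 46*b + 30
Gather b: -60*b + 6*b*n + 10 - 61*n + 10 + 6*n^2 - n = b*(6*n - 60) + 6*n^2 - 62*n + 20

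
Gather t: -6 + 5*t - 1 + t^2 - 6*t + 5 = t^2 - t - 2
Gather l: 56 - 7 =49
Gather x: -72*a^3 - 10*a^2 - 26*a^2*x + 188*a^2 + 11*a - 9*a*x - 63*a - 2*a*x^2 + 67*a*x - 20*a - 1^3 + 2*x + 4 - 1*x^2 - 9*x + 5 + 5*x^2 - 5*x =-72*a^3 + 178*a^2 - 72*a + x^2*(4 - 2*a) + x*(-26*a^2 + 58*a - 12) + 8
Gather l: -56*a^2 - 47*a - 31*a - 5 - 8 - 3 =-56*a^2 - 78*a - 16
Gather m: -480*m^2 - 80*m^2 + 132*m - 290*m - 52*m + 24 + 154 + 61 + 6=-560*m^2 - 210*m + 245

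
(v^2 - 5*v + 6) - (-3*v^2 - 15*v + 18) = 4*v^2 + 10*v - 12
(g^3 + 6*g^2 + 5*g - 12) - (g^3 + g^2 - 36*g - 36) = 5*g^2 + 41*g + 24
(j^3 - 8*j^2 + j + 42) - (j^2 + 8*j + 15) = j^3 - 9*j^2 - 7*j + 27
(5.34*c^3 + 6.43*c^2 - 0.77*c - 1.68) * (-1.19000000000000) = -6.3546*c^3 - 7.6517*c^2 + 0.9163*c + 1.9992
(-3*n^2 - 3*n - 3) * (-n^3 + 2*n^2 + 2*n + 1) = 3*n^5 - 3*n^4 - 9*n^3 - 15*n^2 - 9*n - 3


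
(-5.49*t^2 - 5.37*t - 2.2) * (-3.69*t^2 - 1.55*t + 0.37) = 20.2581*t^4 + 28.3248*t^3 + 14.4102*t^2 + 1.4231*t - 0.814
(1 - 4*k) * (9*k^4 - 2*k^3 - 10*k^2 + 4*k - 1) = -36*k^5 + 17*k^4 + 38*k^3 - 26*k^2 + 8*k - 1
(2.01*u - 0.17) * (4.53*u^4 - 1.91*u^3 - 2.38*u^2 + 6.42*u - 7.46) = 9.1053*u^5 - 4.6092*u^4 - 4.4591*u^3 + 13.3088*u^2 - 16.086*u + 1.2682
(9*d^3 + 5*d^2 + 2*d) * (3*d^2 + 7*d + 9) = 27*d^5 + 78*d^4 + 122*d^3 + 59*d^2 + 18*d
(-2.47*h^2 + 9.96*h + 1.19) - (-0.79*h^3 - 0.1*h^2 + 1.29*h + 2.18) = 0.79*h^3 - 2.37*h^2 + 8.67*h - 0.99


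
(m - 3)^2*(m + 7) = m^3 + m^2 - 33*m + 63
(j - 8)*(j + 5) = j^2 - 3*j - 40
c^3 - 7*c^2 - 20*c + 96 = (c - 8)*(c - 3)*(c + 4)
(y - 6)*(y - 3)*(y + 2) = y^3 - 7*y^2 + 36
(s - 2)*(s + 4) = s^2 + 2*s - 8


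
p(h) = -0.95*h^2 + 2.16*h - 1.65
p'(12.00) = -20.64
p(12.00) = -112.53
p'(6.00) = -9.24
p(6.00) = -22.89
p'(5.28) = -7.87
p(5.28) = -16.73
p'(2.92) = -3.39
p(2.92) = -3.44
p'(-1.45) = 4.92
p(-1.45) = -6.78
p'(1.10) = 0.07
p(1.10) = -0.42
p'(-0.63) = 3.36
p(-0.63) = -3.39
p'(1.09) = 0.09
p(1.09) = -0.42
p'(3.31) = -4.13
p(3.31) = -4.91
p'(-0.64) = 3.38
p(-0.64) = -3.42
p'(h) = 2.16 - 1.9*h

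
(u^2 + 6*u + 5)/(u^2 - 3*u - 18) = (u^2 + 6*u + 5)/(u^2 - 3*u - 18)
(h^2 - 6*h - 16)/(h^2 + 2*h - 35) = (h^2 - 6*h - 16)/(h^2 + 2*h - 35)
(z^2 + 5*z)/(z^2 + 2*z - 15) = z/(z - 3)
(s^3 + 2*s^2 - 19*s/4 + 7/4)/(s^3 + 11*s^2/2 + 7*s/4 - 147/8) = 2*(2*s^2 - 3*s + 1)/(4*s^2 + 8*s - 21)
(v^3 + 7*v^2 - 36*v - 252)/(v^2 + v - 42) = v + 6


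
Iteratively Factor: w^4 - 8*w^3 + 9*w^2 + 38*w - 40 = (w - 5)*(w^3 - 3*w^2 - 6*w + 8) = (w - 5)*(w + 2)*(w^2 - 5*w + 4) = (w - 5)*(w - 1)*(w + 2)*(w - 4)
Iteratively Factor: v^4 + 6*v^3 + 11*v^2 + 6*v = (v)*(v^3 + 6*v^2 + 11*v + 6) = v*(v + 3)*(v^2 + 3*v + 2) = v*(v + 2)*(v + 3)*(v + 1)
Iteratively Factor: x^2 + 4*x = (x)*(x + 4)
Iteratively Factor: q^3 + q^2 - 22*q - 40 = (q - 5)*(q^2 + 6*q + 8) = (q - 5)*(q + 4)*(q + 2)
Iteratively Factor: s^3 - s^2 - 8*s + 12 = (s - 2)*(s^2 + s - 6) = (s - 2)*(s + 3)*(s - 2)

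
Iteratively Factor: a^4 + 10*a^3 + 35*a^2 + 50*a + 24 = (a + 1)*(a^3 + 9*a^2 + 26*a + 24) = (a + 1)*(a + 2)*(a^2 + 7*a + 12) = (a + 1)*(a + 2)*(a + 4)*(a + 3)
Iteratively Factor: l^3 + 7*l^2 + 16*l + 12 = (l + 2)*(l^2 + 5*l + 6) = (l + 2)*(l + 3)*(l + 2)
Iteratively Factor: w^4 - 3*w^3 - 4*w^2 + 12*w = (w - 2)*(w^3 - w^2 - 6*w) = w*(w - 2)*(w^2 - w - 6) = w*(w - 3)*(w - 2)*(w + 2)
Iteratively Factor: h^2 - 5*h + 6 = (h - 3)*(h - 2)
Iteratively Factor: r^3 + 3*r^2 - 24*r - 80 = (r + 4)*(r^2 - r - 20) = (r - 5)*(r + 4)*(r + 4)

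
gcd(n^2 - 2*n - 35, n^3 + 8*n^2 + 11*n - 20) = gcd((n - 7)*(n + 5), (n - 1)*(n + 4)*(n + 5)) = n + 5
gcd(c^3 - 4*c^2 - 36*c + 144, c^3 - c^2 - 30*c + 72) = c^2 + 2*c - 24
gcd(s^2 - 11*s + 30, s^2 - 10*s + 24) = s - 6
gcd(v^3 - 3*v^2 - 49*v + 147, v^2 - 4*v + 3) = v - 3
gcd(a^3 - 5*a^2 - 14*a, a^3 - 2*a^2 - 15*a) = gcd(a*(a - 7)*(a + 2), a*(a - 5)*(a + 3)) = a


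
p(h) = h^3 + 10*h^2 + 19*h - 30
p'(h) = 3*h^2 + 20*h + 19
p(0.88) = -4.85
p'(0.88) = 38.92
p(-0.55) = -37.59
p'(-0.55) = 8.91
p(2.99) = 142.94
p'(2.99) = 105.62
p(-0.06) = -31.10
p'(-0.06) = 17.81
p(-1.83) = -37.41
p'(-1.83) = -7.55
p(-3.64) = -14.89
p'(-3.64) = -14.05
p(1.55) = 27.20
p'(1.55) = 57.21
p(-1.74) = -38.05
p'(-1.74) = -6.72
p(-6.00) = 0.00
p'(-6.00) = 7.00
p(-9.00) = -120.00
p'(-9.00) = 82.00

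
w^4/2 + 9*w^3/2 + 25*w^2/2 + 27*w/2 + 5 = (w/2 + 1/2)*(w + 1)*(w + 2)*(w + 5)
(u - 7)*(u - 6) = u^2 - 13*u + 42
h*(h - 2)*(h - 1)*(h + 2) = h^4 - h^3 - 4*h^2 + 4*h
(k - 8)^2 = k^2 - 16*k + 64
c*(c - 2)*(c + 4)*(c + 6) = c^4 + 8*c^3 + 4*c^2 - 48*c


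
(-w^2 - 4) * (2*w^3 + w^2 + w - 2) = -2*w^5 - w^4 - 9*w^3 - 2*w^2 - 4*w + 8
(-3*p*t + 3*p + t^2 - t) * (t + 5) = -3*p*t^2 - 12*p*t + 15*p + t^3 + 4*t^2 - 5*t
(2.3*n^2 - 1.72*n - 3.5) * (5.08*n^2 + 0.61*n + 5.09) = 11.684*n^4 - 7.3346*n^3 - 7.1222*n^2 - 10.8898*n - 17.815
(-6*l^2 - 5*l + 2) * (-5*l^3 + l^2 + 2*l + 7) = 30*l^5 + 19*l^4 - 27*l^3 - 50*l^2 - 31*l + 14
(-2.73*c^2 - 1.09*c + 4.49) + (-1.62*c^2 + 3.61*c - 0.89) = -4.35*c^2 + 2.52*c + 3.6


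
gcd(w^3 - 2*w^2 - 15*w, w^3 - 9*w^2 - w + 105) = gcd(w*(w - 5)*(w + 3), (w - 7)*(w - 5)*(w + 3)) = w^2 - 2*w - 15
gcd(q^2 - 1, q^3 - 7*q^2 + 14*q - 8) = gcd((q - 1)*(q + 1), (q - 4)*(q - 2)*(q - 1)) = q - 1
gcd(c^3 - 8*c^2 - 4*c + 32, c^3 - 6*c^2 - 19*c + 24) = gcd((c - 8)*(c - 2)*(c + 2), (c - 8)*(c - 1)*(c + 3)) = c - 8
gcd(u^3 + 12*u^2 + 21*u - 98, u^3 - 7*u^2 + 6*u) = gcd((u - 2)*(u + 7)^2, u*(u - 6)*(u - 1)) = 1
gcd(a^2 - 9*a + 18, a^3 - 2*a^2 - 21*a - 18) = a - 6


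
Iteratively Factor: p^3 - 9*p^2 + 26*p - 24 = (p - 4)*(p^2 - 5*p + 6) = (p - 4)*(p - 3)*(p - 2)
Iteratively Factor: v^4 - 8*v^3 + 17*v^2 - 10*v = (v - 2)*(v^3 - 6*v^2 + 5*v) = v*(v - 2)*(v^2 - 6*v + 5) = v*(v - 2)*(v - 1)*(v - 5)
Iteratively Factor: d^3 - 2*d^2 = (d - 2)*(d^2) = d*(d - 2)*(d)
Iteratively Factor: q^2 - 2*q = (q - 2)*(q)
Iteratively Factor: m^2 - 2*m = (m - 2)*(m)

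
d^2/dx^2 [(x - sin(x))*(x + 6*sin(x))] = -5*x*sin(x) + 24*sin(x)^2 + 10*cos(x) - 10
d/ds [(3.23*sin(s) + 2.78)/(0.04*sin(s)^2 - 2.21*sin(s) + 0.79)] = (-0.1292*sin(s)^2 - 0.2224*sin(s) + 8.6955)*cos(s)/(0.0016*sin(s)^4 - 0.1768*sin(s)^3 + 4.9473*sin(s)^2 - 3.4918*sin(s) + 0.6241)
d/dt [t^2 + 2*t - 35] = 2*t + 2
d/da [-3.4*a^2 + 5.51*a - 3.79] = 5.51 - 6.8*a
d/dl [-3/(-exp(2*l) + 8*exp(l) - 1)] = 6*(4 - exp(l))*exp(l)/(exp(2*l) - 8*exp(l) + 1)^2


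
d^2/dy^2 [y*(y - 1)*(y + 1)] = 6*y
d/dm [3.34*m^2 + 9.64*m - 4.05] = 6.68*m + 9.64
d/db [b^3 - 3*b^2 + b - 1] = 3*b^2 - 6*b + 1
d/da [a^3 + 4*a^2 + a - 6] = 3*a^2 + 8*a + 1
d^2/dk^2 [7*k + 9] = 0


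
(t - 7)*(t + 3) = t^2 - 4*t - 21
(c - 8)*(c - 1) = c^2 - 9*c + 8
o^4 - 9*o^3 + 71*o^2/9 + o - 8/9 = (o - 8)*(o - 1)*(o - 1/3)*(o + 1/3)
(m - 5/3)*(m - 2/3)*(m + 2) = m^3 - m^2/3 - 32*m/9 + 20/9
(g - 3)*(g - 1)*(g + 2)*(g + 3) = g^4 + g^3 - 11*g^2 - 9*g + 18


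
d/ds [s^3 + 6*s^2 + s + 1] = 3*s^2 + 12*s + 1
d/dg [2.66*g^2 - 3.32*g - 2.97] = 5.32*g - 3.32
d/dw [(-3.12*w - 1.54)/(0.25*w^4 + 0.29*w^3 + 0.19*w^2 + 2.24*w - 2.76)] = (2.34*w^4 + 3.3496*w^3 + 1.9326*w^2 + 0.5852*w + 12.0608)/(0.0625*w^8 + 0.145*w^7 + 0.1791*w^6 + 1.2302*w^5 - 0.0446999999999997*w^4 - 0.7496*w^3 + 3.9688*w^2 - 12.3648*w + 7.6176)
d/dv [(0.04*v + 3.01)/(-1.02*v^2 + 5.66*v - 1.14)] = (0.0408*v^2 + 6.1404*v - 17.0822)/(1.0404*v^4 - 11.5464*v^3 + 34.3612*v^2 - 12.9048*v + 1.2996)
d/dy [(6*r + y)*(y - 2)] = 6*r + 2*y - 2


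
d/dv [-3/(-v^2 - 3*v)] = 3*(-2*v - 3)/(v^2*(v + 3)^2)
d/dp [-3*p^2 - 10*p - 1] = -6*p - 10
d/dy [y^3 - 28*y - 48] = 3*y^2 - 28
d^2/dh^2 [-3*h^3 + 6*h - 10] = -18*h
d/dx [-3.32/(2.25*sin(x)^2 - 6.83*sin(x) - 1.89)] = (14.94*sin(x) - 22.6756)*cos(x)/(-2.25*sin(x)^2 + 6.83*sin(x) + 1.89)^2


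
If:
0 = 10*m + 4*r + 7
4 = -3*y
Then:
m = -2*r/5 - 7/10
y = -4/3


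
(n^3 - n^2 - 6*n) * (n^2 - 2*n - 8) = n^5 - 3*n^4 - 12*n^3 + 20*n^2 + 48*n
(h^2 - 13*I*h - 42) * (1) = h^2 - 13*I*h - 42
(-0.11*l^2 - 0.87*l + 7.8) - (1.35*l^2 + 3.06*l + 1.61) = -1.46*l^2 - 3.93*l + 6.19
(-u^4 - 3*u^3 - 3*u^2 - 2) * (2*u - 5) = -2*u^5 - u^4 + 9*u^3 + 15*u^2 - 4*u + 10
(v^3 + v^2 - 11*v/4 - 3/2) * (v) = v^4 + v^3 - 11*v^2/4 - 3*v/2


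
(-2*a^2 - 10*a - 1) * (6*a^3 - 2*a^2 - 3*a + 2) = -12*a^5 - 56*a^4 + 20*a^3 + 28*a^2 - 17*a - 2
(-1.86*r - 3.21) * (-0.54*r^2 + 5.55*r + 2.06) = 1.0044*r^3 - 8.5896*r^2 - 21.6471*r - 6.6126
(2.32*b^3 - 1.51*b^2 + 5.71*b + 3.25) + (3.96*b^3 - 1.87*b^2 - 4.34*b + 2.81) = 6.28*b^3 - 3.38*b^2 + 1.37*b + 6.06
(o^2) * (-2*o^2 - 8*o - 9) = -2*o^4 - 8*o^3 - 9*o^2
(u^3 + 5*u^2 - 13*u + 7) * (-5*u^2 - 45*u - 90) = -5*u^5 - 70*u^4 - 250*u^3 + 100*u^2 + 855*u - 630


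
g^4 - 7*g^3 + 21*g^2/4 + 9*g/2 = g*(g - 6)*(g - 3/2)*(g + 1/2)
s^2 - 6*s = s*(s - 6)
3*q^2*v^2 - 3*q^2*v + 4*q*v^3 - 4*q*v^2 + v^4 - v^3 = v*(q + v)*(3*q + v)*(v - 1)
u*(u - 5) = u^2 - 5*u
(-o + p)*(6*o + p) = -6*o^2 + 5*o*p + p^2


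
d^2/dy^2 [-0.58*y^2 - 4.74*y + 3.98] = -1.16000000000000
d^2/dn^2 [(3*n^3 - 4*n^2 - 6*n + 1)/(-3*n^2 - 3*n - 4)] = 2*(27*n^3 - 279*n^2 - 387*n - 5)/(27*n^6 + 81*n^5 + 189*n^4 + 243*n^3 + 252*n^2 + 144*n + 64)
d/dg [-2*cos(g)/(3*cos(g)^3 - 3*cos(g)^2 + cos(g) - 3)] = 96*(-2*cos(g)^3 + cos(g)^2 - 1)*sin(g)/(-13*cos(g) + 6*cos(2*g) - 3*cos(3*g) + 18)^2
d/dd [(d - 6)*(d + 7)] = 2*d + 1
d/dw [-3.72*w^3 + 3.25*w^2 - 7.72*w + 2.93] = -11.16*w^2 + 6.5*w - 7.72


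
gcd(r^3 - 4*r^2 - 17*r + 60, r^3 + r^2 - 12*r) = r^2 + r - 12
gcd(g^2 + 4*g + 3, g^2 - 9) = g + 3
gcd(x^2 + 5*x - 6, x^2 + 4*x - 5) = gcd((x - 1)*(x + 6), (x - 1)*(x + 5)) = x - 1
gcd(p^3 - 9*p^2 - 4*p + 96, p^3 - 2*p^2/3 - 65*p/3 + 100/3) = p - 4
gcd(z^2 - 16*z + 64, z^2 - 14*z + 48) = z - 8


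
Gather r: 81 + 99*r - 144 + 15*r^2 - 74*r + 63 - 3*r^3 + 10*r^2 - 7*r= -3*r^3 + 25*r^2 + 18*r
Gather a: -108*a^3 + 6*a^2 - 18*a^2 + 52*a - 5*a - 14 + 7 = -108*a^3 - 12*a^2 + 47*a - 7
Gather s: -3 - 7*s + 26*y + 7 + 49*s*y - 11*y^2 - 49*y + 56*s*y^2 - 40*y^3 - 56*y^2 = s*(56*y^2 + 49*y - 7) - 40*y^3 - 67*y^2 - 23*y + 4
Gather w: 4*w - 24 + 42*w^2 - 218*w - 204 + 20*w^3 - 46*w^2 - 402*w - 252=20*w^3 - 4*w^2 - 616*w - 480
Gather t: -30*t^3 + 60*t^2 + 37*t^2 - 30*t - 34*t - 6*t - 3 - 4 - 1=-30*t^3 + 97*t^2 - 70*t - 8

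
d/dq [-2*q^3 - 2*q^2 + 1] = 2*q*(-3*q - 2)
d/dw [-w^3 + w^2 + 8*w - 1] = -3*w^2 + 2*w + 8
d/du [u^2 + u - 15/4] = 2*u + 1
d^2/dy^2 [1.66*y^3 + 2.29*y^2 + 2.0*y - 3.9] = 9.96*y + 4.58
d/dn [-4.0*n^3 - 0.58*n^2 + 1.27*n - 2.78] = -12.0*n^2 - 1.16*n + 1.27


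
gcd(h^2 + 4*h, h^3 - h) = h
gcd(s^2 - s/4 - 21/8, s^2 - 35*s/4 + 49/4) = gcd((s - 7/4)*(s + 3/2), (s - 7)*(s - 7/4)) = s - 7/4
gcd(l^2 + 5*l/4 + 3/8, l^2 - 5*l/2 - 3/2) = l + 1/2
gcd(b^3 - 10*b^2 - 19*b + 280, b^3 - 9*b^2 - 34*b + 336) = b^2 - 15*b + 56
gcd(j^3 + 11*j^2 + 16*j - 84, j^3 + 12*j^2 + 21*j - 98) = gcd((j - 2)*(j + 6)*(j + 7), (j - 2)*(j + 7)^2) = j^2 + 5*j - 14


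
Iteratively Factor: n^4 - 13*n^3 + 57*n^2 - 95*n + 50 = (n - 5)*(n^3 - 8*n^2 + 17*n - 10) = (n - 5)*(n - 1)*(n^2 - 7*n + 10) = (n - 5)^2*(n - 1)*(n - 2)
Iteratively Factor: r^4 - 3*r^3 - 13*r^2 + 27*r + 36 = (r - 3)*(r^3 - 13*r - 12) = (r - 3)*(r + 3)*(r^2 - 3*r - 4) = (r - 4)*(r - 3)*(r + 3)*(r + 1)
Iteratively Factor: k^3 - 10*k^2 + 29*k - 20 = (k - 4)*(k^2 - 6*k + 5) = (k - 4)*(k - 1)*(k - 5)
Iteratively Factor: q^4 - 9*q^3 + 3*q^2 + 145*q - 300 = (q - 3)*(q^3 - 6*q^2 - 15*q + 100) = (q - 3)*(q + 4)*(q^2 - 10*q + 25) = (q - 5)*(q - 3)*(q + 4)*(q - 5)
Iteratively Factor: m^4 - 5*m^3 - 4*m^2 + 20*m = (m + 2)*(m^3 - 7*m^2 + 10*m) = m*(m + 2)*(m^2 - 7*m + 10) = m*(m - 5)*(m + 2)*(m - 2)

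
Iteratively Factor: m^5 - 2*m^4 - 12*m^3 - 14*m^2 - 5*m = (m + 1)*(m^4 - 3*m^3 - 9*m^2 - 5*m) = (m + 1)^2*(m^3 - 4*m^2 - 5*m) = m*(m + 1)^2*(m^2 - 4*m - 5) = m*(m - 5)*(m + 1)^2*(m + 1)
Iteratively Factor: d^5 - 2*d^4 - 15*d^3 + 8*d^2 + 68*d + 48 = (d - 3)*(d^4 + d^3 - 12*d^2 - 28*d - 16) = (d - 3)*(d + 2)*(d^3 - d^2 - 10*d - 8) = (d - 3)*(d + 2)^2*(d^2 - 3*d - 4) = (d - 4)*(d - 3)*(d + 2)^2*(d + 1)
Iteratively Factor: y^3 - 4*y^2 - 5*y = (y + 1)*(y^2 - 5*y) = (y - 5)*(y + 1)*(y)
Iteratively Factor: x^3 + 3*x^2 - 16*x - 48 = (x + 3)*(x^2 - 16) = (x + 3)*(x + 4)*(x - 4)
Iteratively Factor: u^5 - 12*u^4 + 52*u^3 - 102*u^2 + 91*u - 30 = (u - 1)*(u^4 - 11*u^3 + 41*u^2 - 61*u + 30) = (u - 5)*(u - 1)*(u^3 - 6*u^2 + 11*u - 6) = (u - 5)*(u - 1)^2*(u^2 - 5*u + 6) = (u - 5)*(u - 3)*(u - 1)^2*(u - 2)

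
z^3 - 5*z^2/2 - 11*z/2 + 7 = (z - 7/2)*(z - 1)*(z + 2)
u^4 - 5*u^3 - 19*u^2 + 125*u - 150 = (u - 5)*(u - 3)*(u - 2)*(u + 5)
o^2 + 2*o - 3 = (o - 1)*(o + 3)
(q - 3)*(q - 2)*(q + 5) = q^3 - 19*q + 30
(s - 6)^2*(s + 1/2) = s^3 - 23*s^2/2 + 30*s + 18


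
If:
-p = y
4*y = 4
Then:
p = -1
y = 1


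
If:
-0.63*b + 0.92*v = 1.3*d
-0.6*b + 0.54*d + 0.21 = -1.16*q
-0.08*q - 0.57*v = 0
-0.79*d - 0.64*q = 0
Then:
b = 1.96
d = -1.08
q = 1.33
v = -0.19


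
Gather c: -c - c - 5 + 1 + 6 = 2 - 2*c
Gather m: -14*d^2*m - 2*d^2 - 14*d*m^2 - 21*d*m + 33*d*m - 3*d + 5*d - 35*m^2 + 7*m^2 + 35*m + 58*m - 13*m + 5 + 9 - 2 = -2*d^2 + 2*d + m^2*(-14*d - 28) + m*(-14*d^2 + 12*d + 80) + 12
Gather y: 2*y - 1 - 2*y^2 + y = -2*y^2 + 3*y - 1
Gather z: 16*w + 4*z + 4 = 16*w + 4*z + 4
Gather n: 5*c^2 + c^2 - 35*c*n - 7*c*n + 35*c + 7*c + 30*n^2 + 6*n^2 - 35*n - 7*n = 6*c^2 + 42*c + 36*n^2 + n*(-42*c - 42)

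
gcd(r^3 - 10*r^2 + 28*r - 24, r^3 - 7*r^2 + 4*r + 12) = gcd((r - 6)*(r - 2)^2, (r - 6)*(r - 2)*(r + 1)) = r^2 - 8*r + 12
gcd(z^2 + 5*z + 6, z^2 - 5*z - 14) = z + 2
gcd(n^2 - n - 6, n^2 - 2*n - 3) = n - 3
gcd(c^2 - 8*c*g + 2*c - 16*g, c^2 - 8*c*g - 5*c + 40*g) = c - 8*g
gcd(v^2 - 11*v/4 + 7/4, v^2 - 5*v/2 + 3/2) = v - 1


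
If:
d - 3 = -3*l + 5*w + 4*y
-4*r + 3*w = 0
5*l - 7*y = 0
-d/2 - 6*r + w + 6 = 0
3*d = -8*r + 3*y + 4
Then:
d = 1171/195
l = 581/65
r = 167/260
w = 167/195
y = 83/13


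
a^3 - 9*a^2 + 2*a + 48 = (a - 8)*(a - 3)*(a + 2)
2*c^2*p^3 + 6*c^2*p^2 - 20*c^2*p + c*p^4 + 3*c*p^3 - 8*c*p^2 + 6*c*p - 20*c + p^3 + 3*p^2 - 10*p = (2*c + p)*(p - 2)*(p + 5)*(c*p + 1)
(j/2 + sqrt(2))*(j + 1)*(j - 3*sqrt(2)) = j^3/2 - sqrt(2)*j^2/2 + j^2/2 - 6*j - sqrt(2)*j/2 - 6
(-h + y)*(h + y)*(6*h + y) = -6*h^3 - h^2*y + 6*h*y^2 + y^3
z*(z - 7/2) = z^2 - 7*z/2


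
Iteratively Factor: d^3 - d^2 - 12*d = (d - 4)*(d^2 + 3*d) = d*(d - 4)*(d + 3)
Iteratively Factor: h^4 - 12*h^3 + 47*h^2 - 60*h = (h - 3)*(h^3 - 9*h^2 + 20*h) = (h - 5)*(h - 3)*(h^2 - 4*h) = (h - 5)*(h - 4)*(h - 3)*(h)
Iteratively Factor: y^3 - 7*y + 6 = (y - 1)*(y^2 + y - 6) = (y - 2)*(y - 1)*(y + 3)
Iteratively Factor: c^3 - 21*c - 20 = (c - 5)*(c^2 + 5*c + 4) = (c - 5)*(c + 4)*(c + 1)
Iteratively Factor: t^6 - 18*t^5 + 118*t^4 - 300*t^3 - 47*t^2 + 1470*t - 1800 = (t - 3)*(t^5 - 15*t^4 + 73*t^3 - 81*t^2 - 290*t + 600) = (t - 4)*(t - 3)*(t^4 - 11*t^3 + 29*t^2 + 35*t - 150) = (t - 5)*(t - 4)*(t - 3)*(t^3 - 6*t^2 - t + 30) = (t - 5)*(t - 4)*(t - 3)^2*(t^2 - 3*t - 10) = (t - 5)^2*(t - 4)*(t - 3)^2*(t + 2)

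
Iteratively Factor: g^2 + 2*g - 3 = (g + 3)*(g - 1)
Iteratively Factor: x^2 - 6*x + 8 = (x - 2)*(x - 4)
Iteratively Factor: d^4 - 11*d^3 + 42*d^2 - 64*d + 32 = (d - 4)*(d^3 - 7*d^2 + 14*d - 8) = (d - 4)*(d - 1)*(d^2 - 6*d + 8) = (d - 4)^2*(d - 1)*(d - 2)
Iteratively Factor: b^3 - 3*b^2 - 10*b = (b)*(b^2 - 3*b - 10) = b*(b - 5)*(b + 2)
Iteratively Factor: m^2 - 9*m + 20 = (m - 4)*(m - 5)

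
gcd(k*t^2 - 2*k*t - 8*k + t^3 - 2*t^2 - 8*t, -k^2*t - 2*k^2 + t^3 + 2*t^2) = k*t + 2*k + t^2 + 2*t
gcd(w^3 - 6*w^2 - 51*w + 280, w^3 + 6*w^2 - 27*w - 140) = w^2 + 2*w - 35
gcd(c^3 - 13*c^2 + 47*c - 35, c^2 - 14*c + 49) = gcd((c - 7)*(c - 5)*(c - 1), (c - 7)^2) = c - 7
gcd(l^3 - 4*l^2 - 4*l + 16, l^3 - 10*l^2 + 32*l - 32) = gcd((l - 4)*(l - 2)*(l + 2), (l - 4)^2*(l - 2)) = l^2 - 6*l + 8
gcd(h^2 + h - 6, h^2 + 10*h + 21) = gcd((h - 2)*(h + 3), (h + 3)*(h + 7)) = h + 3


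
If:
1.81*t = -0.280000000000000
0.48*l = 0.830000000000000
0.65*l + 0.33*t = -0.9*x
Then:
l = 1.73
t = -0.15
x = -1.19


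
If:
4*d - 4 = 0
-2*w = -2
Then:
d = 1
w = 1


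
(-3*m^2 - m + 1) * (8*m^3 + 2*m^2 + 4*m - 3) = -24*m^5 - 14*m^4 - 6*m^3 + 7*m^2 + 7*m - 3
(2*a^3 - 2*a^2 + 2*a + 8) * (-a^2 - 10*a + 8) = -2*a^5 - 18*a^4 + 34*a^3 - 44*a^2 - 64*a + 64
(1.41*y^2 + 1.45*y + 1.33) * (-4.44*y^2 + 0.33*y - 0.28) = -6.2604*y^4 - 5.9727*y^3 - 5.8215*y^2 + 0.0329*y - 0.3724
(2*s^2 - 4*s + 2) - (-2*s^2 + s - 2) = 4*s^2 - 5*s + 4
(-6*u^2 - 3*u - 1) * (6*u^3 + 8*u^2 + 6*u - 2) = -36*u^5 - 66*u^4 - 66*u^3 - 14*u^2 + 2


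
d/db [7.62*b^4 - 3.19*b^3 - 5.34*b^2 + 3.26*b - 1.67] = 30.48*b^3 - 9.57*b^2 - 10.68*b + 3.26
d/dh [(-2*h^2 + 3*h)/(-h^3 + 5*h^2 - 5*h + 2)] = (-2*h^4 + 6*h^3 - 5*h^2 - 8*h + 6)/(h^6 - 10*h^5 + 35*h^4 - 54*h^3 + 45*h^2 - 20*h + 4)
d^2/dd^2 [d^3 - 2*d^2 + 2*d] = 6*d - 4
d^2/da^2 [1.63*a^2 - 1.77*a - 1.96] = 3.26000000000000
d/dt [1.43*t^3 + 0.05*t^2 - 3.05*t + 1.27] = 4.29*t^2 + 0.1*t - 3.05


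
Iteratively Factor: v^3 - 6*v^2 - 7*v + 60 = (v + 3)*(v^2 - 9*v + 20) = (v - 4)*(v + 3)*(v - 5)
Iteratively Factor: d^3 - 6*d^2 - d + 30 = (d + 2)*(d^2 - 8*d + 15) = (d - 3)*(d + 2)*(d - 5)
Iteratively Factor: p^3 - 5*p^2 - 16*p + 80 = (p - 4)*(p^2 - p - 20) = (p - 4)*(p + 4)*(p - 5)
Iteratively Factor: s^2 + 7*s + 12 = (s + 4)*(s + 3)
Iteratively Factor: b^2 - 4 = (b + 2)*(b - 2)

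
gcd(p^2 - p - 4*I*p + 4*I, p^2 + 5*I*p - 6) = 1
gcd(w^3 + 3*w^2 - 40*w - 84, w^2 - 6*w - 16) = w + 2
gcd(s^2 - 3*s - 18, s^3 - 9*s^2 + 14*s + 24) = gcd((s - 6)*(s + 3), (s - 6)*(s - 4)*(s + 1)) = s - 6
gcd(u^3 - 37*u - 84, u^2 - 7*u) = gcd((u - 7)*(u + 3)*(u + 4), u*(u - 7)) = u - 7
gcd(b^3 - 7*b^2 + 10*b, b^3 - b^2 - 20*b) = b^2 - 5*b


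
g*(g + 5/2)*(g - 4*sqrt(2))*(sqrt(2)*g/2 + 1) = sqrt(2)*g^4/2 - 3*g^3 + 5*sqrt(2)*g^3/4 - 15*g^2/2 - 4*sqrt(2)*g^2 - 10*sqrt(2)*g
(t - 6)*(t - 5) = t^2 - 11*t + 30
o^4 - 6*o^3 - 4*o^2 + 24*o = o*(o - 6)*(o - 2)*(o + 2)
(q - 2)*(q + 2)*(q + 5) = q^3 + 5*q^2 - 4*q - 20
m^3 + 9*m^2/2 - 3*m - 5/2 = (m - 1)*(m + 1/2)*(m + 5)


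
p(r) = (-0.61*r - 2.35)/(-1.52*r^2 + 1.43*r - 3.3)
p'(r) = (-0.61*r - 2.35)*(3.04*r - 1.43)/(-1.52*r^2 + 1.43*r - 3.3)^2 - 0.61/(-1.52*r^2 + 1.43*r - 3.3)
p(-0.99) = 0.28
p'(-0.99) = 0.30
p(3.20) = 0.30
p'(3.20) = -0.13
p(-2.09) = 0.08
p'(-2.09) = 0.10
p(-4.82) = -0.01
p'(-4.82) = 0.01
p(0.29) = 0.84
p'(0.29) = 0.36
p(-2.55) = 0.05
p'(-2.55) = 0.06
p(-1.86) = 0.11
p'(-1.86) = 0.12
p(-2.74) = 0.04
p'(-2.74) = 0.05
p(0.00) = 0.71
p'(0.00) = 0.49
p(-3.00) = 0.02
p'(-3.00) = 0.04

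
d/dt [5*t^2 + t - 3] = 10*t + 1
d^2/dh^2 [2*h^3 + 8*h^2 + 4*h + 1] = 12*h + 16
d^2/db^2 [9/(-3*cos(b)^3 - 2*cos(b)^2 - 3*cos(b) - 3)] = -(9*(21*cos(b) + 16*cos(2*b) + 27*cos(3*b))*(3*cos(b)^3 + 2*cos(b)^2 + 3*cos(b) + 3)/4 + 18*(9*cos(b)^2 + 4*cos(b) + 3)^2*sin(b)^2)/(3*cos(b)^3 + 2*cos(b)^2 + 3*cos(b) + 3)^3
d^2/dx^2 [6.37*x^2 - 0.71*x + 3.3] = 12.7400000000000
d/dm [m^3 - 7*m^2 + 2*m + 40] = 3*m^2 - 14*m + 2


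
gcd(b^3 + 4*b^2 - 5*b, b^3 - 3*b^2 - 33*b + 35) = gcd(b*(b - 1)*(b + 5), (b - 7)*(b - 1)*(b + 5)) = b^2 + 4*b - 5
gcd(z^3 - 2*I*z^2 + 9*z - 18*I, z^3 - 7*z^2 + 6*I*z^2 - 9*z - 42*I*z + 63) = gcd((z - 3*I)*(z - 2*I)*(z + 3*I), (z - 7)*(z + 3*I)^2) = z + 3*I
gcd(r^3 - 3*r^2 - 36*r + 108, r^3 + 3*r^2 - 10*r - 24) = r - 3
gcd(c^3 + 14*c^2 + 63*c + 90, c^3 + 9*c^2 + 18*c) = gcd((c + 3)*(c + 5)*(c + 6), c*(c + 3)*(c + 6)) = c^2 + 9*c + 18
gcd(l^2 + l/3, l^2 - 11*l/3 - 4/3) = l + 1/3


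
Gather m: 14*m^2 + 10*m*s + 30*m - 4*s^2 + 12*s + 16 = 14*m^2 + m*(10*s + 30) - 4*s^2 + 12*s + 16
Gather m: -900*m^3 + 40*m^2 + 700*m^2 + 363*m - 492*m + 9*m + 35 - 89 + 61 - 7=-900*m^3 + 740*m^2 - 120*m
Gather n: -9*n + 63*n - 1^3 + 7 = 54*n + 6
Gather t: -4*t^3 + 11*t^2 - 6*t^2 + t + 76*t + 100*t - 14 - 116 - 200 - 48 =-4*t^3 + 5*t^2 + 177*t - 378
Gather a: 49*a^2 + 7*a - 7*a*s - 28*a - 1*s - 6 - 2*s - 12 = 49*a^2 + a*(-7*s - 21) - 3*s - 18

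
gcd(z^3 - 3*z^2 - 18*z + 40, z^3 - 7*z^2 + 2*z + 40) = z - 5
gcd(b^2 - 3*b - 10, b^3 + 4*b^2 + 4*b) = b + 2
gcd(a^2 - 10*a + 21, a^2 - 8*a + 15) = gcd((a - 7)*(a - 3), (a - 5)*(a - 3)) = a - 3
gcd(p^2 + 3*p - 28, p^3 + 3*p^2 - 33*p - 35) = p + 7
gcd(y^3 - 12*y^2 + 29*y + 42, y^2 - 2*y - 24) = y - 6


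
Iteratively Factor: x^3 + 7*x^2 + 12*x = (x + 3)*(x^2 + 4*x) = x*(x + 3)*(x + 4)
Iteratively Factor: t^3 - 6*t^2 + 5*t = (t - 5)*(t^2 - t) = t*(t - 5)*(t - 1)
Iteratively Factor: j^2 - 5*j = (j - 5)*(j)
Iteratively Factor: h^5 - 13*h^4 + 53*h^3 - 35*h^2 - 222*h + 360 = (h - 3)*(h^4 - 10*h^3 + 23*h^2 + 34*h - 120) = (h - 4)*(h - 3)*(h^3 - 6*h^2 - h + 30) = (h - 5)*(h - 4)*(h - 3)*(h^2 - h - 6) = (h - 5)*(h - 4)*(h - 3)^2*(h + 2)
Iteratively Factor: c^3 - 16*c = (c + 4)*(c^2 - 4*c) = c*(c + 4)*(c - 4)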